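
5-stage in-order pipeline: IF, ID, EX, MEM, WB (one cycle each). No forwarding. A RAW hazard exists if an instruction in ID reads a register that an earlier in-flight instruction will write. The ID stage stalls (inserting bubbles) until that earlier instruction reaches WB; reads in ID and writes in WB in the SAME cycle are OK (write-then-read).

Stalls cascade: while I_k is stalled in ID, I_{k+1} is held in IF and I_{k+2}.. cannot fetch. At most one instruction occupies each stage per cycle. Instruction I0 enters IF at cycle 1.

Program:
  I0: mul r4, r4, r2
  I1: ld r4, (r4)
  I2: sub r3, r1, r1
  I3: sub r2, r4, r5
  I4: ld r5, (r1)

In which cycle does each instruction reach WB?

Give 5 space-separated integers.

Answer: 5 8 9 11 12

Derivation:
I0 mul r4 <- r4,r2: IF@1 ID@2 stall=0 (-) EX@3 MEM@4 WB@5
I1 ld r4 <- r4: IF@2 ID@3 stall=2 (RAW on I0.r4 (WB@5)) EX@6 MEM@7 WB@8
I2 sub r3 <- r1,r1: IF@3 ID@6 stall=0 (-) EX@7 MEM@8 WB@9
I3 sub r2 <- r4,r5: IF@6 ID@7 stall=1 (RAW on I1.r4 (WB@8)) EX@9 MEM@10 WB@11
I4 ld r5 <- r1: IF@7 ID@9 stall=0 (-) EX@10 MEM@11 WB@12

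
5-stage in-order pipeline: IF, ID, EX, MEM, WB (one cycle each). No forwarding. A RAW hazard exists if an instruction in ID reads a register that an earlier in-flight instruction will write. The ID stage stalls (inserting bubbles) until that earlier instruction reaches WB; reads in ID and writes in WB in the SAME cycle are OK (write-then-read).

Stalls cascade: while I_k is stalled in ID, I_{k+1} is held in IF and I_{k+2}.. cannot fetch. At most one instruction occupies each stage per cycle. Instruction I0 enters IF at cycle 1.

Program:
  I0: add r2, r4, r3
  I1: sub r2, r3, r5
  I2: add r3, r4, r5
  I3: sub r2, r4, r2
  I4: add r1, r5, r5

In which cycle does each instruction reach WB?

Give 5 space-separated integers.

I0 add r2 <- r4,r3: IF@1 ID@2 stall=0 (-) EX@3 MEM@4 WB@5
I1 sub r2 <- r3,r5: IF@2 ID@3 stall=0 (-) EX@4 MEM@5 WB@6
I2 add r3 <- r4,r5: IF@3 ID@4 stall=0 (-) EX@5 MEM@6 WB@7
I3 sub r2 <- r4,r2: IF@4 ID@5 stall=1 (RAW on I1.r2 (WB@6)) EX@7 MEM@8 WB@9
I4 add r1 <- r5,r5: IF@5 ID@7 stall=0 (-) EX@8 MEM@9 WB@10

Answer: 5 6 7 9 10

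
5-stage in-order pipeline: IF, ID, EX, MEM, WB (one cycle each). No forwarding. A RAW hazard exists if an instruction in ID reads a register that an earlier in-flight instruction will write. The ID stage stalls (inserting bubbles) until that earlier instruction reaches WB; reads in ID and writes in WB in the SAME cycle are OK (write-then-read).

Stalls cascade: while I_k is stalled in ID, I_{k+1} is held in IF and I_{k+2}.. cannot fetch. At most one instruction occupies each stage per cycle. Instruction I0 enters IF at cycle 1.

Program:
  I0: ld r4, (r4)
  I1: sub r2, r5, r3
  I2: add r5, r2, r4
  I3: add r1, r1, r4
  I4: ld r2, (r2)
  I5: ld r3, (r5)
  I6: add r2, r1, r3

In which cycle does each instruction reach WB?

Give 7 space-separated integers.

I0 ld r4 <- r4: IF@1 ID@2 stall=0 (-) EX@3 MEM@4 WB@5
I1 sub r2 <- r5,r3: IF@2 ID@3 stall=0 (-) EX@4 MEM@5 WB@6
I2 add r5 <- r2,r4: IF@3 ID@4 stall=2 (RAW on I1.r2 (WB@6)) EX@7 MEM@8 WB@9
I3 add r1 <- r1,r4: IF@4 ID@7 stall=0 (-) EX@8 MEM@9 WB@10
I4 ld r2 <- r2: IF@7 ID@8 stall=0 (-) EX@9 MEM@10 WB@11
I5 ld r3 <- r5: IF@8 ID@9 stall=0 (-) EX@10 MEM@11 WB@12
I6 add r2 <- r1,r3: IF@9 ID@10 stall=2 (RAW on I5.r3 (WB@12)) EX@13 MEM@14 WB@15

Answer: 5 6 9 10 11 12 15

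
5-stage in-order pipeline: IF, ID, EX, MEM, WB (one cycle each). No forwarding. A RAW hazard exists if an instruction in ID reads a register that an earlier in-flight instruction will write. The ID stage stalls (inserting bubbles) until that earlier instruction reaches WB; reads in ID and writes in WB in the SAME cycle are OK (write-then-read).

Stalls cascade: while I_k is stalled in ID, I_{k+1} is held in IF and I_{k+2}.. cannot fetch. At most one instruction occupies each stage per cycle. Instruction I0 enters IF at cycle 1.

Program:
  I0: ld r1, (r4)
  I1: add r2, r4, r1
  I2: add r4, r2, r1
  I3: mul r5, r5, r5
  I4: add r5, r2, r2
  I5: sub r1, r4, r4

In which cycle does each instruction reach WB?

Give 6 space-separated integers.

Answer: 5 8 11 12 13 14

Derivation:
I0 ld r1 <- r4: IF@1 ID@2 stall=0 (-) EX@3 MEM@4 WB@5
I1 add r2 <- r4,r1: IF@2 ID@3 stall=2 (RAW on I0.r1 (WB@5)) EX@6 MEM@7 WB@8
I2 add r4 <- r2,r1: IF@3 ID@6 stall=2 (RAW on I1.r2 (WB@8)) EX@9 MEM@10 WB@11
I3 mul r5 <- r5,r5: IF@6 ID@9 stall=0 (-) EX@10 MEM@11 WB@12
I4 add r5 <- r2,r2: IF@9 ID@10 stall=0 (-) EX@11 MEM@12 WB@13
I5 sub r1 <- r4,r4: IF@10 ID@11 stall=0 (-) EX@12 MEM@13 WB@14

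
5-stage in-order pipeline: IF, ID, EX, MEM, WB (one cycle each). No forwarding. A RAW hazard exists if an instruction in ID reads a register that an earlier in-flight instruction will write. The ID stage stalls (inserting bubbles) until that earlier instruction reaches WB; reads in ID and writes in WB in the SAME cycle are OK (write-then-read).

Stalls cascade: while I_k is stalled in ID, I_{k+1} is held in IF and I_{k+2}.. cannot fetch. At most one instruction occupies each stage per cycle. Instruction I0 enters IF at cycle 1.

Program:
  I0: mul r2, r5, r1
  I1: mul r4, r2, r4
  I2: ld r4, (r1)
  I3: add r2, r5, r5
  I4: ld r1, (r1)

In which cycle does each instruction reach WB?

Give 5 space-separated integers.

Answer: 5 8 9 10 11

Derivation:
I0 mul r2 <- r5,r1: IF@1 ID@2 stall=0 (-) EX@3 MEM@4 WB@5
I1 mul r4 <- r2,r4: IF@2 ID@3 stall=2 (RAW on I0.r2 (WB@5)) EX@6 MEM@7 WB@8
I2 ld r4 <- r1: IF@3 ID@6 stall=0 (-) EX@7 MEM@8 WB@9
I3 add r2 <- r5,r5: IF@6 ID@7 stall=0 (-) EX@8 MEM@9 WB@10
I4 ld r1 <- r1: IF@7 ID@8 stall=0 (-) EX@9 MEM@10 WB@11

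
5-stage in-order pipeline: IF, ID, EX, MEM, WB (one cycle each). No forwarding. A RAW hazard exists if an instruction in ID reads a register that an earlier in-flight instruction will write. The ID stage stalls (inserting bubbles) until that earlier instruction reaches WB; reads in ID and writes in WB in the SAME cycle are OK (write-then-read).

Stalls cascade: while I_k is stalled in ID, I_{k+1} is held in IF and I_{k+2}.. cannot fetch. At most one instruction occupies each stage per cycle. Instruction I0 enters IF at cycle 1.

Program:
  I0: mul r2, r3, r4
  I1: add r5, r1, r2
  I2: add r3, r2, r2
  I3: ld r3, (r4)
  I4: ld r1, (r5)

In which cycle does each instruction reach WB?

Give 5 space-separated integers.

I0 mul r2 <- r3,r4: IF@1 ID@2 stall=0 (-) EX@3 MEM@4 WB@5
I1 add r5 <- r1,r2: IF@2 ID@3 stall=2 (RAW on I0.r2 (WB@5)) EX@6 MEM@7 WB@8
I2 add r3 <- r2,r2: IF@3 ID@6 stall=0 (-) EX@7 MEM@8 WB@9
I3 ld r3 <- r4: IF@6 ID@7 stall=0 (-) EX@8 MEM@9 WB@10
I4 ld r1 <- r5: IF@7 ID@8 stall=0 (-) EX@9 MEM@10 WB@11

Answer: 5 8 9 10 11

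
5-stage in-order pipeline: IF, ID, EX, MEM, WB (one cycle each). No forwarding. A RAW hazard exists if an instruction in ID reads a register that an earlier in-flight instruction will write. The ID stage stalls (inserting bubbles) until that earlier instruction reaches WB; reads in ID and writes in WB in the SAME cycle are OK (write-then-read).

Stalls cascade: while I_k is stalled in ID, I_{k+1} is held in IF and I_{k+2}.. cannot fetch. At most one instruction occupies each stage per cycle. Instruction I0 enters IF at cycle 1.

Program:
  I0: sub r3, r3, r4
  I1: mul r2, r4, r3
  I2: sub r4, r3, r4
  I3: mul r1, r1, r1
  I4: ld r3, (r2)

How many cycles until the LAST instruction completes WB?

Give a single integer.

I0 sub r3 <- r3,r4: IF@1 ID@2 stall=0 (-) EX@3 MEM@4 WB@5
I1 mul r2 <- r4,r3: IF@2 ID@3 stall=2 (RAW on I0.r3 (WB@5)) EX@6 MEM@7 WB@8
I2 sub r4 <- r3,r4: IF@3 ID@6 stall=0 (-) EX@7 MEM@8 WB@9
I3 mul r1 <- r1,r1: IF@6 ID@7 stall=0 (-) EX@8 MEM@9 WB@10
I4 ld r3 <- r2: IF@7 ID@8 stall=0 (-) EX@9 MEM@10 WB@11

Answer: 11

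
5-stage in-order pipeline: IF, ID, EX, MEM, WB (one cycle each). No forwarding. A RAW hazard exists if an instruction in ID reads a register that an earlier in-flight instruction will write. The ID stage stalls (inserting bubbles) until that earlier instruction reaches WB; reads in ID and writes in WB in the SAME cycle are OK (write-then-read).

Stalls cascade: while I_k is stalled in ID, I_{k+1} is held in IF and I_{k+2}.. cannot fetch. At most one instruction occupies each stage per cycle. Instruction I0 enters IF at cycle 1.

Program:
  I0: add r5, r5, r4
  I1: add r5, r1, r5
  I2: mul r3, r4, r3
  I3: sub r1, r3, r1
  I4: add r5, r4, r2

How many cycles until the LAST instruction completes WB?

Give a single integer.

I0 add r5 <- r5,r4: IF@1 ID@2 stall=0 (-) EX@3 MEM@4 WB@5
I1 add r5 <- r1,r5: IF@2 ID@3 stall=2 (RAW on I0.r5 (WB@5)) EX@6 MEM@7 WB@8
I2 mul r3 <- r4,r3: IF@3 ID@6 stall=0 (-) EX@7 MEM@8 WB@9
I3 sub r1 <- r3,r1: IF@6 ID@7 stall=2 (RAW on I2.r3 (WB@9)) EX@10 MEM@11 WB@12
I4 add r5 <- r4,r2: IF@7 ID@10 stall=0 (-) EX@11 MEM@12 WB@13

Answer: 13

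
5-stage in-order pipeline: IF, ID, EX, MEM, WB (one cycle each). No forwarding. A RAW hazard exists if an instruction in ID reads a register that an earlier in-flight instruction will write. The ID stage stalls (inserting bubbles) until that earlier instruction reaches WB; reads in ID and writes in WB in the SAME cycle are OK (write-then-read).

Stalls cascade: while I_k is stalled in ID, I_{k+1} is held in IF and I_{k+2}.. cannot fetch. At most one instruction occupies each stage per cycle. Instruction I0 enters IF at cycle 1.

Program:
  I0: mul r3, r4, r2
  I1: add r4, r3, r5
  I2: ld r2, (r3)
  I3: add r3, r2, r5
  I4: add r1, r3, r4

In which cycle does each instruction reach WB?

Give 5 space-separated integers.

Answer: 5 8 9 12 15

Derivation:
I0 mul r3 <- r4,r2: IF@1 ID@2 stall=0 (-) EX@3 MEM@4 WB@5
I1 add r4 <- r3,r5: IF@2 ID@3 stall=2 (RAW on I0.r3 (WB@5)) EX@6 MEM@7 WB@8
I2 ld r2 <- r3: IF@3 ID@6 stall=0 (-) EX@7 MEM@8 WB@9
I3 add r3 <- r2,r5: IF@6 ID@7 stall=2 (RAW on I2.r2 (WB@9)) EX@10 MEM@11 WB@12
I4 add r1 <- r3,r4: IF@7 ID@10 stall=2 (RAW on I3.r3 (WB@12)) EX@13 MEM@14 WB@15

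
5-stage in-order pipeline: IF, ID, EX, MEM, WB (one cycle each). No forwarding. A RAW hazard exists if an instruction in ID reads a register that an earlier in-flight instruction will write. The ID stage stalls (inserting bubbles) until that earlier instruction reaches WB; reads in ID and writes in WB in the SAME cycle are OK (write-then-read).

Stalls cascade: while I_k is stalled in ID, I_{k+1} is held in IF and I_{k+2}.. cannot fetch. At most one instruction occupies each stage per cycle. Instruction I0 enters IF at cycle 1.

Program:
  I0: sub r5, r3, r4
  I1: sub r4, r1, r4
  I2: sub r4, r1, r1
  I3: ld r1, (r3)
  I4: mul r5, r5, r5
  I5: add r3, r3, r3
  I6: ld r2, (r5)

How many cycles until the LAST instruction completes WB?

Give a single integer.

Answer: 12

Derivation:
I0 sub r5 <- r3,r4: IF@1 ID@2 stall=0 (-) EX@3 MEM@4 WB@5
I1 sub r4 <- r1,r4: IF@2 ID@3 stall=0 (-) EX@4 MEM@5 WB@6
I2 sub r4 <- r1,r1: IF@3 ID@4 stall=0 (-) EX@5 MEM@6 WB@7
I3 ld r1 <- r3: IF@4 ID@5 stall=0 (-) EX@6 MEM@7 WB@8
I4 mul r5 <- r5,r5: IF@5 ID@6 stall=0 (-) EX@7 MEM@8 WB@9
I5 add r3 <- r3,r3: IF@6 ID@7 stall=0 (-) EX@8 MEM@9 WB@10
I6 ld r2 <- r5: IF@7 ID@8 stall=1 (RAW on I4.r5 (WB@9)) EX@10 MEM@11 WB@12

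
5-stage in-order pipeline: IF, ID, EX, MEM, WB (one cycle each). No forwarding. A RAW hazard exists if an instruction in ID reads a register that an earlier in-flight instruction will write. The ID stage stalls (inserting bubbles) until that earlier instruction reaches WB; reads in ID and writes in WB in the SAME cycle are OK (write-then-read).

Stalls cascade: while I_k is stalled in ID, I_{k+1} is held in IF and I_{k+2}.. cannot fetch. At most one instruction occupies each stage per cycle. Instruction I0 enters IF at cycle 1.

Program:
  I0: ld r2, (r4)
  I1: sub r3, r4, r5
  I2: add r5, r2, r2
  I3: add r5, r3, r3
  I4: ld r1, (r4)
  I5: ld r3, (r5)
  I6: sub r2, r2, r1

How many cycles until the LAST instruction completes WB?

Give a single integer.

I0 ld r2 <- r4: IF@1 ID@2 stall=0 (-) EX@3 MEM@4 WB@5
I1 sub r3 <- r4,r5: IF@2 ID@3 stall=0 (-) EX@4 MEM@5 WB@6
I2 add r5 <- r2,r2: IF@3 ID@4 stall=1 (RAW on I0.r2 (WB@5)) EX@6 MEM@7 WB@8
I3 add r5 <- r3,r3: IF@4 ID@6 stall=0 (-) EX@7 MEM@8 WB@9
I4 ld r1 <- r4: IF@6 ID@7 stall=0 (-) EX@8 MEM@9 WB@10
I5 ld r3 <- r5: IF@7 ID@8 stall=1 (RAW on I3.r5 (WB@9)) EX@10 MEM@11 WB@12
I6 sub r2 <- r2,r1: IF@8 ID@10 stall=0 (-) EX@11 MEM@12 WB@13

Answer: 13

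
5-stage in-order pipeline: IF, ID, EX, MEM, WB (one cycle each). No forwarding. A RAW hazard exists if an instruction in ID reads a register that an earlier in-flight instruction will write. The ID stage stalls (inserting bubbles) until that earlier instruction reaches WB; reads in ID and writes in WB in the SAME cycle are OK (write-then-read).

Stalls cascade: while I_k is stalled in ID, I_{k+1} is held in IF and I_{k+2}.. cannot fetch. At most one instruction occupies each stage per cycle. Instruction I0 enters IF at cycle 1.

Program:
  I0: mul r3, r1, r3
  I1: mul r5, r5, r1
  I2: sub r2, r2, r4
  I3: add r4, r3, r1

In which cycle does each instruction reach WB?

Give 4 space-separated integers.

I0 mul r3 <- r1,r3: IF@1 ID@2 stall=0 (-) EX@3 MEM@4 WB@5
I1 mul r5 <- r5,r1: IF@2 ID@3 stall=0 (-) EX@4 MEM@5 WB@6
I2 sub r2 <- r2,r4: IF@3 ID@4 stall=0 (-) EX@5 MEM@6 WB@7
I3 add r4 <- r3,r1: IF@4 ID@5 stall=0 (-) EX@6 MEM@7 WB@8

Answer: 5 6 7 8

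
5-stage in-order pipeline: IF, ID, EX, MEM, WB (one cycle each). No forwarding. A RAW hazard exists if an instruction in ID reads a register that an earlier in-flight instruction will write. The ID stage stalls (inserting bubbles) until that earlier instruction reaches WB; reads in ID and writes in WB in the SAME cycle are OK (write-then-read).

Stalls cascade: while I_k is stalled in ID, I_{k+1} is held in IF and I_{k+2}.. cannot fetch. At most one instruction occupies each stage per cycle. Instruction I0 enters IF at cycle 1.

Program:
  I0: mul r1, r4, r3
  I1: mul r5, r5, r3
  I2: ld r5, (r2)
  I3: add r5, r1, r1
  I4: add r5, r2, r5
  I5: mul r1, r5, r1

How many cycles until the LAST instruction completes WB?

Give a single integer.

I0 mul r1 <- r4,r3: IF@1 ID@2 stall=0 (-) EX@3 MEM@4 WB@5
I1 mul r5 <- r5,r3: IF@2 ID@3 stall=0 (-) EX@4 MEM@5 WB@6
I2 ld r5 <- r2: IF@3 ID@4 stall=0 (-) EX@5 MEM@6 WB@7
I3 add r5 <- r1,r1: IF@4 ID@5 stall=0 (-) EX@6 MEM@7 WB@8
I4 add r5 <- r2,r5: IF@5 ID@6 stall=2 (RAW on I3.r5 (WB@8)) EX@9 MEM@10 WB@11
I5 mul r1 <- r5,r1: IF@6 ID@9 stall=2 (RAW on I4.r5 (WB@11)) EX@12 MEM@13 WB@14

Answer: 14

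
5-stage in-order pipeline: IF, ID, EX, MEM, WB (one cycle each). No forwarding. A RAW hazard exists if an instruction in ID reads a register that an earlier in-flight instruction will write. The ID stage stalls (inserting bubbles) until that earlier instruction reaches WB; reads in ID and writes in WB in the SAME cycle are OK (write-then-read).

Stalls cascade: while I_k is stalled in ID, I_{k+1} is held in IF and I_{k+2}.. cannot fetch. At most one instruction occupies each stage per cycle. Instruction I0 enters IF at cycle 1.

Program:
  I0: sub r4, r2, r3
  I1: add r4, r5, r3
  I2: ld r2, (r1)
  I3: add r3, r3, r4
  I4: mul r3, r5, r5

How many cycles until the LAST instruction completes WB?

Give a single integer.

I0 sub r4 <- r2,r3: IF@1 ID@2 stall=0 (-) EX@3 MEM@4 WB@5
I1 add r4 <- r5,r3: IF@2 ID@3 stall=0 (-) EX@4 MEM@5 WB@6
I2 ld r2 <- r1: IF@3 ID@4 stall=0 (-) EX@5 MEM@6 WB@7
I3 add r3 <- r3,r4: IF@4 ID@5 stall=1 (RAW on I1.r4 (WB@6)) EX@7 MEM@8 WB@9
I4 mul r3 <- r5,r5: IF@5 ID@7 stall=0 (-) EX@8 MEM@9 WB@10

Answer: 10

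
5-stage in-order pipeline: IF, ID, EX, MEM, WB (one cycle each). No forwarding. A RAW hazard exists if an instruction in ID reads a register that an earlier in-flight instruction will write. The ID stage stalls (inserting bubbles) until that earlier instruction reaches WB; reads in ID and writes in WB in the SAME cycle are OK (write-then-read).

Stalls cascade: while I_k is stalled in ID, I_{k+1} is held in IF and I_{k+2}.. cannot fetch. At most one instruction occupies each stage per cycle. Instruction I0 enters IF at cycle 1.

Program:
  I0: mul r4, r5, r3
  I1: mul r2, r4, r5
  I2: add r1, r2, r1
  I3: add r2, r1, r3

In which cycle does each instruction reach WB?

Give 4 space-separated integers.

Answer: 5 8 11 14

Derivation:
I0 mul r4 <- r5,r3: IF@1 ID@2 stall=0 (-) EX@3 MEM@4 WB@5
I1 mul r2 <- r4,r5: IF@2 ID@3 stall=2 (RAW on I0.r4 (WB@5)) EX@6 MEM@7 WB@8
I2 add r1 <- r2,r1: IF@3 ID@6 stall=2 (RAW on I1.r2 (WB@8)) EX@9 MEM@10 WB@11
I3 add r2 <- r1,r3: IF@6 ID@9 stall=2 (RAW on I2.r1 (WB@11)) EX@12 MEM@13 WB@14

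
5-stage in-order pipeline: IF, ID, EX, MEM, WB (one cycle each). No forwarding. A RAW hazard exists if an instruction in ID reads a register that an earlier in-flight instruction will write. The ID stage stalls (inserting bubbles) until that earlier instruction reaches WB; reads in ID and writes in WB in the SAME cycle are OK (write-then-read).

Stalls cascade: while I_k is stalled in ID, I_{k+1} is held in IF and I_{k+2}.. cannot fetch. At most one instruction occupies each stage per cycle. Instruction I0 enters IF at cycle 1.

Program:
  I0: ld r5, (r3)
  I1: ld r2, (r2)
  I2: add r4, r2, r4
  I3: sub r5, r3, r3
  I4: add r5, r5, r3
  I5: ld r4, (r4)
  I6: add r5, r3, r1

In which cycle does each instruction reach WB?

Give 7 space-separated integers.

I0 ld r5 <- r3: IF@1 ID@2 stall=0 (-) EX@3 MEM@4 WB@5
I1 ld r2 <- r2: IF@2 ID@3 stall=0 (-) EX@4 MEM@5 WB@6
I2 add r4 <- r2,r4: IF@3 ID@4 stall=2 (RAW on I1.r2 (WB@6)) EX@7 MEM@8 WB@9
I3 sub r5 <- r3,r3: IF@4 ID@7 stall=0 (-) EX@8 MEM@9 WB@10
I4 add r5 <- r5,r3: IF@7 ID@8 stall=2 (RAW on I3.r5 (WB@10)) EX@11 MEM@12 WB@13
I5 ld r4 <- r4: IF@8 ID@11 stall=0 (-) EX@12 MEM@13 WB@14
I6 add r5 <- r3,r1: IF@11 ID@12 stall=0 (-) EX@13 MEM@14 WB@15

Answer: 5 6 9 10 13 14 15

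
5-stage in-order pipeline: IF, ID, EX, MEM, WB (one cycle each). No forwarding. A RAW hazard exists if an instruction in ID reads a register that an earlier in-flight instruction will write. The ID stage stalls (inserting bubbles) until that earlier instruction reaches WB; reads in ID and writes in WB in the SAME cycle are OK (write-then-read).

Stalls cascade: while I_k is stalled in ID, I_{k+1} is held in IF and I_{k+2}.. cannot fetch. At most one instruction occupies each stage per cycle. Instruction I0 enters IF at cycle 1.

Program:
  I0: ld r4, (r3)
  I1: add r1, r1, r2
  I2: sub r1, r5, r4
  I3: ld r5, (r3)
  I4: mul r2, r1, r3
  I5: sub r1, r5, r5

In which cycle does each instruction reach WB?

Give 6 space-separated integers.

I0 ld r4 <- r3: IF@1 ID@2 stall=0 (-) EX@3 MEM@4 WB@5
I1 add r1 <- r1,r2: IF@2 ID@3 stall=0 (-) EX@4 MEM@5 WB@6
I2 sub r1 <- r5,r4: IF@3 ID@4 stall=1 (RAW on I0.r4 (WB@5)) EX@6 MEM@7 WB@8
I3 ld r5 <- r3: IF@4 ID@6 stall=0 (-) EX@7 MEM@8 WB@9
I4 mul r2 <- r1,r3: IF@6 ID@7 stall=1 (RAW on I2.r1 (WB@8)) EX@9 MEM@10 WB@11
I5 sub r1 <- r5,r5: IF@7 ID@9 stall=0 (-) EX@10 MEM@11 WB@12

Answer: 5 6 8 9 11 12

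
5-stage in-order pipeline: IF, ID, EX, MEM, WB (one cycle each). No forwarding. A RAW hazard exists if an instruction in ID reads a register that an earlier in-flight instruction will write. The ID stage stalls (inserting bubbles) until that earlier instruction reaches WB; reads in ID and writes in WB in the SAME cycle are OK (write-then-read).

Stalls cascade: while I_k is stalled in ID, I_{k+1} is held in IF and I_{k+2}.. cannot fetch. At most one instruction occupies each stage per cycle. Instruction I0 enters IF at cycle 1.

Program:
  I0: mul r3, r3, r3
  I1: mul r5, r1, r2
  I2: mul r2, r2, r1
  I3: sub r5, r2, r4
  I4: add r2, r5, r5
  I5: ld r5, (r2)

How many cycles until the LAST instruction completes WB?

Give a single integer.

I0 mul r3 <- r3,r3: IF@1 ID@2 stall=0 (-) EX@3 MEM@4 WB@5
I1 mul r5 <- r1,r2: IF@2 ID@3 stall=0 (-) EX@4 MEM@5 WB@6
I2 mul r2 <- r2,r1: IF@3 ID@4 stall=0 (-) EX@5 MEM@6 WB@7
I3 sub r5 <- r2,r4: IF@4 ID@5 stall=2 (RAW on I2.r2 (WB@7)) EX@8 MEM@9 WB@10
I4 add r2 <- r5,r5: IF@5 ID@8 stall=2 (RAW on I3.r5 (WB@10)) EX@11 MEM@12 WB@13
I5 ld r5 <- r2: IF@8 ID@11 stall=2 (RAW on I4.r2 (WB@13)) EX@14 MEM@15 WB@16

Answer: 16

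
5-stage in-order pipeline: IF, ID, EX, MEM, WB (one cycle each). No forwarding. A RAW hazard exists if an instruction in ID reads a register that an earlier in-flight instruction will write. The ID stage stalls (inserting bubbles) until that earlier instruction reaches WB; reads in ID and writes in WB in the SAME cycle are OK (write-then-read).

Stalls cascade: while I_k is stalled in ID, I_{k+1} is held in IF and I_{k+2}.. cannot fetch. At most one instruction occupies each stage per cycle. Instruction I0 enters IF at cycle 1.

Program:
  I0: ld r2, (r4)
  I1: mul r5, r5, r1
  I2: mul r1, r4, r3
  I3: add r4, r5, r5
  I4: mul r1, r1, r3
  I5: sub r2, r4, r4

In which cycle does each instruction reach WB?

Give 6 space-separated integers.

Answer: 5 6 7 9 10 12

Derivation:
I0 ld r2 <- r4: IF@1 ID@2 stall=0 (-) EX@3 MEM@4 WB@5
I1 mul r5 <- r5,r1: IF@2 ID@3 stall=0 (-) EX@4 MEM@5 WB@6
I2 mul r1 <- r4,r3: IF@3 ID@4 stall=0 (-) EX@5 MEM@6 WB@7
I3 add r4 <- r5,r5: IF@4 ID@5 stall=1 (RAW on I1.r5 (WB@6)) EX@7 MEM@8 WB@9
I4 mul r1 <- r1,r3: IF@5 ID@7 stall=0 (-) EX@8 MEM@9 WB@10
I5 sub r2 <- r4,r4: IF@7 ID@8 stall=1 (RAW on I3.r4 (WB@9)) EX@10 MEM@11 WB@12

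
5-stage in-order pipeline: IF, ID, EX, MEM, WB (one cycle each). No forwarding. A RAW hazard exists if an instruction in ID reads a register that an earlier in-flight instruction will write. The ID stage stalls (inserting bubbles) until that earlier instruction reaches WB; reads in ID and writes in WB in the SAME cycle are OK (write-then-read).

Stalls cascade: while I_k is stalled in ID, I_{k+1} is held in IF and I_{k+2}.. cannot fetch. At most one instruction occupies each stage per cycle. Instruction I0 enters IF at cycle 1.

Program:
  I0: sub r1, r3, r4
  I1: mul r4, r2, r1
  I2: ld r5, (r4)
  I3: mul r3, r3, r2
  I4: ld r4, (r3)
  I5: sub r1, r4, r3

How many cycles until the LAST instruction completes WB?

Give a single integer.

I0 sub r1 <- r3,r4: IF@1 ID@2 stall=0 (-) EX@3 MEM@4 WB@5
I1 mul r4 <- r2,r1: IF@2 ID@3 stall=2 (RAW on I0.r1 (WB@5)) EX@6 MEM@7 WB@8
I2 ld r5 <- r4: IF@3 ID@6 stall=2 (RAW on I1.r4 (WB@8)) EX@9 MEM@10 WB@11
I3 mul r3 <- r3,r2: IF@6 ID@9 stall=0 (-) EX@10 MEM@11 WB@12
I4 ld r4 <- r3: IF@9 ID@10 stall=2 (RAW on I3.r3 (WB@12)) EX@13 MEM@14 WB@15
I5 sub r1 <- r4,r3: IF@10 ID@13 stall=2 (RAW on I4.r4 (WB@15)) EX@16 MEM@17 WB@18

Answer: 18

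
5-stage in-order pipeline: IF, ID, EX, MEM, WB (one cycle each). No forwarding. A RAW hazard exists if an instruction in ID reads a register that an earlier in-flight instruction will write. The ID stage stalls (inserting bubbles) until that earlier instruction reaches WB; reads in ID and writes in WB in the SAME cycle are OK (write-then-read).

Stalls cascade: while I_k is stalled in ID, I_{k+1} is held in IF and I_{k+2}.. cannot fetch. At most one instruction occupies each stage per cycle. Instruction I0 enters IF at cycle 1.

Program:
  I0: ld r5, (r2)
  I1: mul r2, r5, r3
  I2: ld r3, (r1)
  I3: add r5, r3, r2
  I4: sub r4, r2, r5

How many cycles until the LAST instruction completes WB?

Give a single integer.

Answer: 15

Derivation:
I0 ld r5 <- r2: IF@1 ID@2 stall=0 (-) EX@3 MEM@4 WB@5
I1 mul r2 <- r5,r3: IF@2 ID@3 stall=2 (RAW on I0.r5 (WB@5)) EX@6 MEM@7 WB@8
I2 ld r3 <- r1: IF@3 ID@6 stall=0 (-) EX@7 MEM@8 WB@9
I3 add r5 <- r3,r2: IF@6 ID@7 stall=2 (RAW on I2.r3 (WB@9)) EX@10 MEM@11 WB@12
I4 sub r4 <- r2,r5: IF@7 ID@10 stall=2 (RAW on I3.r5 (WB@12)) EX@13 MEM@14 WB@15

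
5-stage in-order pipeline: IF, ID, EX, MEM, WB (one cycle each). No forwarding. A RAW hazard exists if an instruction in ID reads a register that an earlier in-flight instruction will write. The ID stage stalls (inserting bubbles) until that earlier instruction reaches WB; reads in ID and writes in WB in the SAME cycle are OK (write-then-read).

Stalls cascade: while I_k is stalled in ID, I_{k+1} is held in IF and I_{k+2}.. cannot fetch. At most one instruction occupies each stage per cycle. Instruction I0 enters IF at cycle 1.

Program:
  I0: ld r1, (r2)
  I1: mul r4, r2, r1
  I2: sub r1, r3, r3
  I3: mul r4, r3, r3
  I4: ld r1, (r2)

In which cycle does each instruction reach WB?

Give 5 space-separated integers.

Answer: 5 8 9 10 11

Derivation:
I0 ld r1 <- r2: IF@1 ID@2 stall=0 (-) EX@3 MEM@4 WB@5
I1 mul r4 <- r2,r1: IF@2 ID@3 stall=2 (RAW on I0.r1 (WB@5)) EX@6 MEM@7 WB@8
I2 sub r1 <- r3,r3: IF@3 ID@6 stall=0 (-) EX@7 MEM@8 WB@9
I3 mul r4 <- r3,r3: IF@6 ID@7 stall=0 (-) EX@8 MEM@9 WB@10
I4 ld r1 <- r2: IF@7 ID@8 stall=0 (-) EX@9 MEM@10 WB@11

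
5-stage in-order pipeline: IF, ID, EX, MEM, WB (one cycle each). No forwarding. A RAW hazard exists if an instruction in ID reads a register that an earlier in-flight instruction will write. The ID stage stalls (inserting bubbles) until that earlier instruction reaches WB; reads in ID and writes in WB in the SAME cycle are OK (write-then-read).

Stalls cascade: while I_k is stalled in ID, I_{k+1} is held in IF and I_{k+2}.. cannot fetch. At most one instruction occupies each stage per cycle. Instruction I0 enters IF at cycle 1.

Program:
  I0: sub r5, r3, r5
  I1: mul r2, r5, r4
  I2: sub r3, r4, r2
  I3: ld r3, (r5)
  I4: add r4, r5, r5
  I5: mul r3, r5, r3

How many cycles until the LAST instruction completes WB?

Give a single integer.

Answer: 15

Derivation:
I0 sub r5 <- r3,r5: IF@1 ID@2 stall=0 (-) EX@3 MEM@4 WB@5
I1 mul r2 <- r5,r4: IF@2 ID@3 stall=2 (RAW on I0.r5 (WB@5)) EX@6 MEM@7 WB@8
I2 sub r3 <- r4,r2: IF@3 ID@6 stall=2 (RAW on I1.r2 (WB@8)) EX@9 MEM@10 WB@11
I3 ld r3 <- r5: IF@6 ID@9 stall=0 (-) EX@10 MEM@11 WB@12
I4 add r4 <- r5,r5: IF@9 ID@10 stall=0 (-) EX@11 MEM@12 WB@13
I5 mul r3 <- r5,r3: IF@10 ID@11 stall=1 (RAW on I3.r3 (WB@12)) EX@13 MEM@14 WB@15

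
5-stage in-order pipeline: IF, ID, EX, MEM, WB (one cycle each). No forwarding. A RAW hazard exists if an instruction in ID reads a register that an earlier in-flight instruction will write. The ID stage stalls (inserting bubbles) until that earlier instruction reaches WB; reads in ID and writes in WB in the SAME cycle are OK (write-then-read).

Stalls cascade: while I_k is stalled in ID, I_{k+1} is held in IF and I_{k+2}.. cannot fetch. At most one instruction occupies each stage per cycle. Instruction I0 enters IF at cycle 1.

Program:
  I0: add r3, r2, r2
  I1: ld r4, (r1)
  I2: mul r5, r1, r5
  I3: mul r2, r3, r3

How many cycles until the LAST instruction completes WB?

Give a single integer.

I0 add r3 <- r2,r2: IF@1 ID@2 stall=0 (-) EX@3 MEM@4 WB@5
I1 ld r4 <- r1: IF@2 ID@3 stall=0 (-) EX@4 MEM@5 WB@6
I2 mul r5 <- r1,r5: IF@3 ID@4 stall=0 (-) EX@5 MEM@6 WB@7
I3 mul r2 <- r3,r3: IF@4 ID@5 stall=0 (-) EX@6 MEM@7 WB@8

Answer: 8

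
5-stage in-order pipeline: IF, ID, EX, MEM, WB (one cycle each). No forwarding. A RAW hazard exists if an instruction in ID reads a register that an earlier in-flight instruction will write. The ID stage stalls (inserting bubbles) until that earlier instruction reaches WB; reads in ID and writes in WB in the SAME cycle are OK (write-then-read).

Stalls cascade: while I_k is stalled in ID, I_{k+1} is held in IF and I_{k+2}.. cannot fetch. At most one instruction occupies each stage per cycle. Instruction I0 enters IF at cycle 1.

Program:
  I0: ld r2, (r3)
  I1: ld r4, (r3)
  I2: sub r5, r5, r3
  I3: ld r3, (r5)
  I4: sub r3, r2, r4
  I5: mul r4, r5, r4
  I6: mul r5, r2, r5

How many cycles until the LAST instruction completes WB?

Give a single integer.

I0 ld r2 <- r3: IF@1 ID@2 stall=0 (-) EX@3 MEM@4 WB@5
I1 ld r4 <- r3: IF@2 ID@3 stall=0 (-) EX@4 MEM@5 WB@6
I2 sub r5 <- r5,r3: IF@3 ID@4 stall=0 (-) EX@5 MEM@6 WB@7
I3 ld r3 <- r5: IF@4 ID@5 stall=2 (RAW on I2.r5 (WB@7)) EX@8 MEM@9 WB@10
I4 sub r3 <- r2,r4: IF@5 ID@8 stall=0 (-) EX@9 MEM@10 WB@11
I5 mul r4 <- r5,r4: IF@8 ID@9 stall=0 (-) EX@10 MEM@11 WB@12
I6 mul r5 <- r2,r5: IF@9 ID@10 stall=0 (-) EX@11 MEM@12 WB@13

Answer: 13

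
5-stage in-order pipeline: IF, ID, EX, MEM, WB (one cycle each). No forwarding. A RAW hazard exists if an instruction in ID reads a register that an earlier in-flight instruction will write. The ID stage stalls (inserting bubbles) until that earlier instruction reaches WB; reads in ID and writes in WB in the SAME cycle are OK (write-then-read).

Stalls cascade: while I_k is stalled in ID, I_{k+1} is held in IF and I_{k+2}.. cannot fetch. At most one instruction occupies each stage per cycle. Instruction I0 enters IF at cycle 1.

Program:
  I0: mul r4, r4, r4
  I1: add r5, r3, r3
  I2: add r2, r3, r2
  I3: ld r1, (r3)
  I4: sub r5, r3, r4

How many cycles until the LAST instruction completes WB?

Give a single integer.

Answer: 9

Derivation:
I0 mul r4 <- r4,r4: IF@1 ID@2 stall=0 (-) EX@3 MEM@4 WB@5
I1 add r5 <- r3,r3: IF@2 ID@3 stall=0 (-) EX@4 MEM@5 WB@6
I2 add r2 <- r3,r2: IF@3 ID@4 stall=0 (-) EX@5 MEM@6 WB@7
I3 ld r1 <- r3: IF@4 ID@5 stall=0 (-) EX@6 MEM@7 WB@8
I4 sub r5 <- r3,r4: IF@5 ID@6 stall=0 (-) EX@7 MEM@8 WB@9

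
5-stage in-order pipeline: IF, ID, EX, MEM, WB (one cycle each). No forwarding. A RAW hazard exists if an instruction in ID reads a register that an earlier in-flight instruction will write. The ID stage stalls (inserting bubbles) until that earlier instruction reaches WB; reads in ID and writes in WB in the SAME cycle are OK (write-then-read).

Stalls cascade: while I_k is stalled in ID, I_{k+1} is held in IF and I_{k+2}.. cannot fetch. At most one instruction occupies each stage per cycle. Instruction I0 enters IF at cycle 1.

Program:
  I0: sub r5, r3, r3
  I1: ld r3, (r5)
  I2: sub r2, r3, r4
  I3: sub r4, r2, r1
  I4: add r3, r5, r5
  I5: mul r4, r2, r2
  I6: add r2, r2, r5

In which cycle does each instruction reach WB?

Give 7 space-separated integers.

Answer: 5 8 11 14 15 16 17

Derivation:
I0 sub r5 <- r3,r3: IF@1 ID@2 stall=0 (-) EX@3 MEM@4 WB@5
I1 ld r3 <- r5: IF@2 ID@3 stall=2 (RAW on I0.r5 (WB@5)) EX@6 MEM@7 WB@8
I2 sub r2 <- r3,r4: IF@3 ID@6 stall=2 (RAW on I1.r3 (WB@8)) EX@9 MEM@10 WB@11
I3 sub r4 <- r2,r1: IF@6 ID@9 stall=2 (RAW on I2.r2 (WB@11)) EX@12 MEM@13 WB@14
I4 add r3 <- r5,r5: IF@9 ID@12 stall=0 (-) EX@13 MEM@14 WB@15
I5 mul r4 <- r2,r2: IF@12 ID@13 stall=0 (-) EX@14 MEM@15 WB@16
I6 add r2 <- r2,r5: IF@13 ID@14 stall=0 (-) EX@15 MEM@16 WB@17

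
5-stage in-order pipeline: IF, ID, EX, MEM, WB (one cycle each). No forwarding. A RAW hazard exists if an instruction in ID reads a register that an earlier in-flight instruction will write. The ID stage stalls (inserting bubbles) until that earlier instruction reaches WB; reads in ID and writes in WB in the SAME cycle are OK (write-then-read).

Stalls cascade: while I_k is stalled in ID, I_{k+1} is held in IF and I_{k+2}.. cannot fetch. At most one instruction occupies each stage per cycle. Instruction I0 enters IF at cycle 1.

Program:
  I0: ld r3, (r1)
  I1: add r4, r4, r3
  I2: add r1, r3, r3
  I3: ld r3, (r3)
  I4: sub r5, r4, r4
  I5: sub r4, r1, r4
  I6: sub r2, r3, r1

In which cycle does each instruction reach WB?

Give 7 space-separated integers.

Answer: 5 8 9 10 11 12 13

Derivation:
I0 ld r3 <- r1: IF@1 ID@2 stall=0 (-) EX@3 MEM@4 WB@5
I1 add r4 <- r4,r3: IF@2 ID@3 stall=2 (RAW on I0.r3 (WB@5)) EX@6 MEM@7 WB@8
I2 add r1 <- r3,r3: IF@3 ID@6 stall=0 (-) EX@7 MEM@8 WB@9
I3 ld r3 <- r3: IF@6 ID@7 stall=0 (-) EX@8 MEM@9 WB@10
I4 sub r5 <- r4,r4: IF@7 ID@8 stall=0 (-) EX@9 MEM@10 WB@11
I5 sub r4 <- r1,r4: IF@8 ID@9 stall=0 (-) EX@10 MEM@11 WB@12
I6 sub r2 <- r3,r1: IF@9 ID@10 stall=0 (-) EX@11 MEM@12 WB@13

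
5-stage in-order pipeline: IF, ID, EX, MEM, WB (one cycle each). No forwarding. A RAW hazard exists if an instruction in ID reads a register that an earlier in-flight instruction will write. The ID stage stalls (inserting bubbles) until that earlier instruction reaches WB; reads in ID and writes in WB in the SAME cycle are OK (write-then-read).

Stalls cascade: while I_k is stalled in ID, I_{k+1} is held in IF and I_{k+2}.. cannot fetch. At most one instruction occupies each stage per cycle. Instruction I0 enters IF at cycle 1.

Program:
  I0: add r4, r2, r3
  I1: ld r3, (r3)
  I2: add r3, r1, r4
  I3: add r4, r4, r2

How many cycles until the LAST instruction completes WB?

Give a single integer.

I0 add r4 <- r2,r3: IF@1 ID@2 stall=0 (-) EX@3 MEM@4 WB@5
I1 ld r3 <- r3: IF@2 ID@3 stall=0 (-) EX@4 MEM@5 WB@6
I2 add r3 <- r1,r4: IF@3 ID@4 stall=1 (RAW on I0.r4 (WB@5)) EX@6 MEM@7 WB@8
I3 add r4 <- r4,r2: IF@4 ID@6 stall=0 (-) EX@7 MEM@8 WB@9

Answer: 9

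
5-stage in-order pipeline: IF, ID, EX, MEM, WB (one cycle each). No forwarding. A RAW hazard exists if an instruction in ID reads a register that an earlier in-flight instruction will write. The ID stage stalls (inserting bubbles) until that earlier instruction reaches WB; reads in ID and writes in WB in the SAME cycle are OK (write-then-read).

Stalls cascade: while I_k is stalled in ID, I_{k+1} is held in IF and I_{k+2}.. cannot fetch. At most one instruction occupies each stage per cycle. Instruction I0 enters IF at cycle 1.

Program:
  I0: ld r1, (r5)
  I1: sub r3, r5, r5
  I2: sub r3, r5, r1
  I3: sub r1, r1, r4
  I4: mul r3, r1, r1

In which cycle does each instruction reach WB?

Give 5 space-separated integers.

I0 ld r1 <- r5: IF@1 ID@2 stall=0 (-) EX@3 MEM@4 WB@5
I1 sub r3 <- r5,r5: IF@2 ID@3 stall=0 (-) EX@4 MEM@5 WB@6
I2 sub r3 <- r5,r1: IF@3 ID@4 stall=1 (RAW on I0.r1 (WB@5)) EX@6 MEM@7 WB@8
I3 sub r1 <- r1,r4: IF@4 ID@6 stall=0 (-) EX@7 MEM@8 WB@9
I4 mul r3 <- r1,r1: IF@6 ID@7 stall=2 (RAW on I3.r1 (WB@9)) EX@10 MEM@11 WB@12

Answer: 5 6 8 9 12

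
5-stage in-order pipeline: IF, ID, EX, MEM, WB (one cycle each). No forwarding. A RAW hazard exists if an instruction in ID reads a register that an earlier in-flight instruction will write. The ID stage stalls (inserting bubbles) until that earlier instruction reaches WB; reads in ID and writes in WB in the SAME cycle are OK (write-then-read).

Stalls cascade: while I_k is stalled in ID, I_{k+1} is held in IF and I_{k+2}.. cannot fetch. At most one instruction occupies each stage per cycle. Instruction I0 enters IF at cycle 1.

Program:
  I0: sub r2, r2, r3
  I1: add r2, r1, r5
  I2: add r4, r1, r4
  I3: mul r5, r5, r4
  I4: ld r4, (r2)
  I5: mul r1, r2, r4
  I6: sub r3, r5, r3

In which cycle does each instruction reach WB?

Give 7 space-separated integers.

Answer: 5 6 7 10 11 14 15

Derivation:
I0 sub r2 <- r2,r3: IF@1 ID@2 stall=0 (-) EX@3 MEM@4 WB@5
I1 add r2 <- r1,r5: IF@2 ID@3 stall=0 (-) EX@4 MEM@5 WB@6
I2 add r4 <- r1,r4: IF@3 ID@4 stall=0 (-) EX@5 MEM@6 WB@7
I3 mul r5 <- r5,r4: IF@4 ID@5 stall=2 (RAW on I2.r4 (WB@7)) EX@8 MEM@9 WB@10
I4 ld r4 <- r2: IF@5 ID@8 stall=0 (-) EX@9 MEM@10 WB@11
I5 mul r1 <- r2,r4: IF@8 ID@9 stall=2 (RAW on I4.r4 (WB@11)) EX@12 MEM@13 WB@14
I6 sub r3 <- r5,r3: IF@9 ID@12 stall=0 (-) EX@13 MEM@14 WB@15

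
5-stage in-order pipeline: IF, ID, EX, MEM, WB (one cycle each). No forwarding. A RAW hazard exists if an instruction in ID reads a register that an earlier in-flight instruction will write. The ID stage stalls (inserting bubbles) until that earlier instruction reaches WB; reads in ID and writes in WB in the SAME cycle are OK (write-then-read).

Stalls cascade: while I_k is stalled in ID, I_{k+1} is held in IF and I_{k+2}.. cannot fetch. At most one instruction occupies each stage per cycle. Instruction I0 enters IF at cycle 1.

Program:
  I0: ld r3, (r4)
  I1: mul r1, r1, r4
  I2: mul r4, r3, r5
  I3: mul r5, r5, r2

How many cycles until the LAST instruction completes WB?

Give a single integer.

Answer: 9

Derivation:
I0 ld r3 <- r4: IF@1 ID@2 stall=0 (-) EX@3 MEM@4 WB@5
I1 mul r1 <- r1,r4: IF@2 ID@3 stall=0 (-) EX@4 MEM@5 WB@6
I2 mul r4 <- r3,r5: IF@3 ID@4 stall=1 (RAW on I0.r3 (WB@5)) EX@6 MEM@7 WB@8
I3 mul r5 <- r5,r2: IF@4 ID@6 stall=0 (-) EX@7 MEM@8 WB@9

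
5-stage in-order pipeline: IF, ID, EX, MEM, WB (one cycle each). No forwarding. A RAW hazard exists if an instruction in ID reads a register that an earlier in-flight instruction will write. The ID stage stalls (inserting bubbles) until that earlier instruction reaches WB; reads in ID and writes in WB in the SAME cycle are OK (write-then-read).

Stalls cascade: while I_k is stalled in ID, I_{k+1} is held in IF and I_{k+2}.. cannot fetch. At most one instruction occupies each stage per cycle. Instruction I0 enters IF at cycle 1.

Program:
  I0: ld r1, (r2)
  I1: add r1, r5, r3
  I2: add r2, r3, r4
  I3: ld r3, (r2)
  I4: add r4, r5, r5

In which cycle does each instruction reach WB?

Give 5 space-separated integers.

I0 ld r1 <- r2: IF@1 ID@2 stall=0 (-) EX@3 MEM@4 WB@5
I1 add r1 <- r5,r3: IF@2 ID@3 stall=0 (-) EX@4 MEM@5 WB@6
I2 add r2 <- r3,r4: IF@3 ID@4 stall=0 (-) EX@5 MEM@6 WB@7
I3 ld r3 <- r2: IF@4 ID@5 stall=2 (RAW on I2.r2 (WB@7)) EX@8 MEM@9 WB@10
I4 add r4 <- r5,r5: IF@5 ID@8 stall=0 (-) EX@9 MEM@10 WB@11

Answer: 5 6 7 10 11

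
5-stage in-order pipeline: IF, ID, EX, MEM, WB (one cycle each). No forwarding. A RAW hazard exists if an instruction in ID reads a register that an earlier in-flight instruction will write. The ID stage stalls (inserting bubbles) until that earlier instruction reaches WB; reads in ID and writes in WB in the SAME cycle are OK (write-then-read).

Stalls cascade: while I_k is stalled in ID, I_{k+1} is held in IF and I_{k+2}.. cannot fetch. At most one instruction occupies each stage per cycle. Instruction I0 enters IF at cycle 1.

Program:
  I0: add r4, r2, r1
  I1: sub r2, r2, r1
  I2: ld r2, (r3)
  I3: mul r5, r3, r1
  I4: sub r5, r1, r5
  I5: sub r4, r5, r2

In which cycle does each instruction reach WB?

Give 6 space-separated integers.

I0 add r4 <- r2,r1: IF@1 ID@2 stall=0 (-) EX@3 MEM@4 WB@5
I1 sub r2 <- r2,r1: IF@2 ID@3 stall=0 (-) EX@4 MEM@5 WB@6
I2 ld r2 <- r3: IF@3 ID@4 stall=0 (-) EX@5 MEM@6 WB@7
I3 mul r5 <- r3,r1: IF@4 ID@5 stall=0 (-) EX@6 MEM@7 WB@8
I4 sub r5 <- r1,r5: IF@5 ID@6 stall=2 (RAW on I3.r5 (WB@8)) EX@9 MEM@10 WB@11
I5 sub r4 <- r5,r2: IF@6 ID@9 stall=2 (RAW on I4.r5 (WB@11)) EX@12 MEM@13 WB@14

Answer: 5 6 7 8 11 14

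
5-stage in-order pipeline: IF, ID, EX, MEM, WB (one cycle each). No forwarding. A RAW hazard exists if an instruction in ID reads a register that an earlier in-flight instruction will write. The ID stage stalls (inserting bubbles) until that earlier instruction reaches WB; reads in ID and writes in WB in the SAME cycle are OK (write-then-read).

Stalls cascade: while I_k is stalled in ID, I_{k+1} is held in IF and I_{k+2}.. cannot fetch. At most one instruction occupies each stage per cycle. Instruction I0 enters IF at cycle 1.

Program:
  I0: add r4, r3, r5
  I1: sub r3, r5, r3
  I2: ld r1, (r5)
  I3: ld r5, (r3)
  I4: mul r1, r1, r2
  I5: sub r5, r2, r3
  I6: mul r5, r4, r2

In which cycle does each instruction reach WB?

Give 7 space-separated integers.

Answer: 5 6 7 9 10 11 12

Derivation:
I0 add r4 <- r3,r5: IF@1 ID@2 stall=0 (-) EX@3 MEM@4 WB@5
I1 sub r3 <- r5,r3: IF@2 ID@3 stall=0 (-) EX@4 MEM@5 WB@6
I2 ld r1 <- r5: IF@3 ID@4 stall=0 (-) EX@5 MEM@6 WB@7
I3 ld r5 <- r3: IF@4 ID@5 stall=1 (RAW on I1.r3 (WB@6)) EX@7 MEM@8 WB@9
I4 mul r1 <- r1,r2: IF@5 ID@7 stall=0 (-) EX@8 MEM@9 WB@10
I5 sub r5 <- r2,r3: IF@7 ID@8 stall=0 (-) EX@9 MEM@10 WB@11
I6 mul r5 <- r4,r2: IF@8 ID@9 stall=0 (-) EX@10 MEM@11 WB@12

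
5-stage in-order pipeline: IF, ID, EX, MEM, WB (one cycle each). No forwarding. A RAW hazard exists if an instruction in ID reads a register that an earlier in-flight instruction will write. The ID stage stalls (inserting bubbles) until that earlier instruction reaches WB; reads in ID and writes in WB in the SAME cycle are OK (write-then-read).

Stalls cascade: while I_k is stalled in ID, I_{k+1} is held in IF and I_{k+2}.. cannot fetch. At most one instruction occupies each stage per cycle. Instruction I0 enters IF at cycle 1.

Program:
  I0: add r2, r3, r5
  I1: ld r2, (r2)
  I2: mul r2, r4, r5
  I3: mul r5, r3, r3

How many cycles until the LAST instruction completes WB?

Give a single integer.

Answer: 10

Derivation:
I0 add r2 <- r3,r5: IF@1 ID@2 stall=0 (-) EX@3 MEM@4 WB@5
I1 ld r2 <- r2: IF@2 ID@3 stall=2 (RAW on I0.r2 (WB@5)) EX@6 MEM@7 WB@8
I2 mul r2 <- r4,r5: IF@3 ID@6 stall=0 (-) EX@7 MEM@8 WB@9
I3 mul r5 <- r3,r3: IF@6 ID@7 stall=0 (-) EX@8 MEM@9 WB@10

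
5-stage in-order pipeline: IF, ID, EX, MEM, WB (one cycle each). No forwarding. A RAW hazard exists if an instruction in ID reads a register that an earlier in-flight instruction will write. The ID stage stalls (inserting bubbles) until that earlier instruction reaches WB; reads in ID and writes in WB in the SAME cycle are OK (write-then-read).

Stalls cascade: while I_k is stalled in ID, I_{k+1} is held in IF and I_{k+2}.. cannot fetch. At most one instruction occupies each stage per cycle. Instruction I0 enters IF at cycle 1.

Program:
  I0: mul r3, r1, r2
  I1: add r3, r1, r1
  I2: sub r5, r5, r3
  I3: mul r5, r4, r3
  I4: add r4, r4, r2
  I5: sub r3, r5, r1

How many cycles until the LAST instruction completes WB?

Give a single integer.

I0 mul r3 <- r1,r2: IF@1 ID@2 stall=0 (-) EX@3 MEM@4 WB@5
I1 add r3 <- r1,r1: IF@2 ID@3 stall=0 (-) EX@4 MEM@5 WB@6
I2 sub r5 <- r5,r3: IF@3 ID@4 stall=2 (RAW on I1.r3 (WB@6)) EX@7 MEM@8 WB@9
I3 mul r5 <- r4,r3: IF@4 ID@7 stall=0 (-) EX@8 MEM@9 WB@10
I4 add r4 <- r4,r2: IF@7 ID@8 stall=0 (-) EX@9 MEM@10 WB@11
I5 sub r3 <- r5,r1: IF@8 ID@9 stall=1 (RAW on I3.r5 (WB@10)) EX@11 MEM@12 WB@13

Answer: 13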